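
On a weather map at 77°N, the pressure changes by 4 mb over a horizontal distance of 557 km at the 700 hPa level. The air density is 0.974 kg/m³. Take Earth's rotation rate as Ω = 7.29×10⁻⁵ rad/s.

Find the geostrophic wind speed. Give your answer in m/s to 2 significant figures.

5.2 m/s

Coriolis parameter at 77°N:
f = 2Ω sin φ = 2 × 7.29×10⁻⁵ × sin 77° = 1.42×10⁻⁴ s⁻¹
Pressure gradient: |∂P/∂n| = 400 Pa / 557000 m = 7.18×10⁻⁴ Pa/m
Geostrophic balance (pressure-gradient force = Coriolis force):
V_g = (1/(fρ)) |∂P/∂n| = 7.18×10⁻⁴ / (1.42×10⁻⁴ × 0.974) = 5.19 m/s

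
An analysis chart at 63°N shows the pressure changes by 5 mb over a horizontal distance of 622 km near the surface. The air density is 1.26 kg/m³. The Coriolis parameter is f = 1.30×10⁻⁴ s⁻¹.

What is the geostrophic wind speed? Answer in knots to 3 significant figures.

Pressure gradient: |∂P/∂n| = 500 Pa / 622000 m = 8.04×10⁻⁴ Pa/m
Geostrophic balance (pressure-gradient force = Coriolis force):
V_g = (1/(fρ)) |∂P/∂n| = 8.04×10⁻⁴ / (1.30×10⁻⁴ × 1.26) = 4.91 m/s
Converting: 4.91 m/s × 1.944 = 9.54 knots

9.54 knots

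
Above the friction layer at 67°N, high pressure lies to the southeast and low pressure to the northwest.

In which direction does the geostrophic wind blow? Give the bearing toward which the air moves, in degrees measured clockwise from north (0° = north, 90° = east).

The pressure-gradient force points toward the northwest (bearing 315°).
Geostrophic balance: in the Northern Hemisphere the Coriolis force deflects motion to the right, so the geostrophic wind blows 90° to the right of the pressure-gradient force (low pressure on the left).
Rotating 315° by 90° clockwise gives 045° — the wind blows toward the northeast.

045°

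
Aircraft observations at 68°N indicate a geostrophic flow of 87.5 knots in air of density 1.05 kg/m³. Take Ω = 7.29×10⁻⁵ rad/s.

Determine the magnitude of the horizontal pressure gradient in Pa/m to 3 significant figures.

6.39×10⁻³ Pa/m

Coriolis parameter at 68°N:
f = 2Ω sin φ = 2 × 7.29×10⁻⁵ × sin 68° = 1.35×10⁻⁴ s⁻¹
Wind speed in SI: 87.5 knots = 45.0 m/s
Geostrophic balance rearranged: |∂P/∂n| = f ρ V_g
|∂P/∂n| = 1.35×10⁻⁴ × 1.05 × 45.0 = 6.39×10⁻³ Pa/m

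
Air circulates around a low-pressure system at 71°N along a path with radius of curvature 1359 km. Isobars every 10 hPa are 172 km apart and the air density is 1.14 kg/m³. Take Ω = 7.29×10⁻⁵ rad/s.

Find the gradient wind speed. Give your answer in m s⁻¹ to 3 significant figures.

Coriolis parameter at 71°N:
f = 2Ω sin φ = 2 × 7.29×10⁻⁵ × sin 71° = 1.38×10⁻⁴ s⁻¹
Pressure gradient: |∂P/∂n| = 1000 Pa / 172000 m = 5.81×10⁻³ Pa/m
Geostrophic speed: V_g = |∂P/∂n|/(fρ) = 5.81×10⁻³/(1.38×10⁻⁴ × 1.14) = 37.0 m/s
Around a low, centrifugal force acts outward with Coriolis, so pressure-gradient force balances both:
(1/ρ)|∂P/∂n| = fV + V²/R  →  V² + fR·V − fR·V_g = 0
With fR = 1.38×10⁻⁴ × 1359×10³ m = 187 m/s:
V = [−fR + √((fR)² + 4 fR V_g)]/2 = [−187 + √(187² + 4×187×37)]/2 = 31.6 m/s
Subgeostrophic (V < V_g = 37 m/s), as expected around a low.

31.6 m s⁻¹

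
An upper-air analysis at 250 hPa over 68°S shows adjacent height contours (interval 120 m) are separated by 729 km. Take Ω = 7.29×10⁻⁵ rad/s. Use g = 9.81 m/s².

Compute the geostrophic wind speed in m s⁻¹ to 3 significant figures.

11.9 m s⁻¹

Coriolis parameter at 68°S:
f = 2Ω sin φ = 2 × 7.29×10⁻⁵ × sin 68° = 1.35×10⁻⁴ s⁻¹
Height gradient: |∂Z/∂n| = 120 m / 729000 m = 1.65×10⁻⁴
On a pressure surface, geostrophic balance gives V_g = (g/f)|∂Z/∂n|:
V_g = 9.81 × 1.65×10⁻⁴ / 1.35×10⁻⁴ = 11.9 m/s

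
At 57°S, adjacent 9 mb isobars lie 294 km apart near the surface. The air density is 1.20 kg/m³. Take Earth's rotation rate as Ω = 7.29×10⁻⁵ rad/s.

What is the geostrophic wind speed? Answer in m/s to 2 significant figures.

Coriolis parameter at 57°S:
f = 2Ω sin φ = 2 × 7.29×10⁻⁵ × sin 57° = 1.22×10⁻⁴ s⁻¹
Pressure gradient: |∂P/∂n| = 900 Pa / 294000 m = 3.06×10⁻³ Pa/m
Geostrophic balance (pressure-gradient force = Coriolis force):
V_g = (1/(fρ)) |∂P/∂n| = 3.06×10⁻³ / (1.22×10⁻⁴ × 1.20) = 20.9 m/s

21 m/s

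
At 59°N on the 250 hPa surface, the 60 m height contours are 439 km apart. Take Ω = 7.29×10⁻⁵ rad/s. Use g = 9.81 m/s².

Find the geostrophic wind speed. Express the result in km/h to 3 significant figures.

Coriolis parameter at 59°N:
f = 2Ω sin φ = 2 × 7.29×10⁻⁵ × sin 59° = 1.25×10⁻⁴ s⁻¹
Height gradient: |∂Z/∂n| = 60 m / 439000 m = 1.37×10⁻⁴
On a pressure surface, geostrophic balance gives V_g = (g/f)|∂Z/∂n|:
V_g = 9.81 × 1.37×10⁻⁴ / 1.25×10⁻⁴ = 10.7 m/s
Converting: 10.7 m/s × 3.6 = 38.6 km/h

38.6 km/h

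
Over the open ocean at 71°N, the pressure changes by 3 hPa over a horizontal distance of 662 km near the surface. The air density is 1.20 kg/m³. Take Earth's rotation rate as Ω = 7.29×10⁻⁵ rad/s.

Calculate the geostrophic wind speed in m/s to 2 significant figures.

2.7 m/s

Coriolis parameter at 71°N:
f = 2Ω sin φ = 2 × 7.29×10⁻⁵ × sin 71° = 1.38×10⁻⁴ s⁻¹
Pressure gradient: |∂P/∂n| = 300 Pa / 662000 m = 4.53×10⁻⁴ Pa/m
Geostrophic balance (pressure-gradient force = Coriolis force):
V_g = (1/(fρ)) |∂P/∂n| = 4.53×10⁻⁴ / (1.38×10⁻⁴ × 1.20) = 2.74 m/s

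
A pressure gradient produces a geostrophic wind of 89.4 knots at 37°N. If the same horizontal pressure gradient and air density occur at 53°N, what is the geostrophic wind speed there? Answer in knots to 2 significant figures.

67 knots

With the same pressure gradient and density, V_g ∝ 1/f ∝ 1/sin φ.
V₂ = V₁ · sin φ₁ / sin φ₂ = 89.4 × sin 37° / sin 53°
V₂ = 89.4 × 0.6018/0.7986 = 67 knots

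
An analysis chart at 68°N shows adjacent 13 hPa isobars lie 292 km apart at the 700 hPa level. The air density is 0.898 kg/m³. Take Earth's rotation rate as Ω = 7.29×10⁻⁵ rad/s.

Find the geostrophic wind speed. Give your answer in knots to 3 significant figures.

Coriolis parameter at 68°N:
f = 2Ω sin φ = 2 × 7.29×10⁻⁵ × sin 68° = 1.35×10⁻⁴ s⁻¹
Pressure gradient: |∂P/∂n| = 1300 Pa / 292000 m = 4.45×10⁻³ Pa/m
Geostrophic balance (pressure-gradient force = Coriolis force):
V_g = (1/(fρ)) |∂P/∂n| = 4.45×10⁻³ / (1.35×10⁻⁴ × 0.898) = 36.7 m/s
Converting: 36.7 m/s × 1.944 = 71.3 knots

71.3 knots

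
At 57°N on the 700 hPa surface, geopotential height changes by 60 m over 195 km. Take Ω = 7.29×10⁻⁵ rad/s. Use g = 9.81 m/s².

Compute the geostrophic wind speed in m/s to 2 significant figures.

25 m/s

Coriolis parameter at 57°N:
f = 2Ω sin φ = 2 × 7.29×10⁻⁵ × sin 57° = 1.22×10⁻⁴ s⁻¹
Height gradient: |∂Z/∂n| = 60 m / 195000 m = 3.08×10⁻⁴
On a pressure surface, geostrophic balance gives V_g = (g/f)|∂Z/∂n|:
V_g = 9.81 × 3.08×10⁻⁴ / 1.22×10⁻⁴ = 24.7 m/s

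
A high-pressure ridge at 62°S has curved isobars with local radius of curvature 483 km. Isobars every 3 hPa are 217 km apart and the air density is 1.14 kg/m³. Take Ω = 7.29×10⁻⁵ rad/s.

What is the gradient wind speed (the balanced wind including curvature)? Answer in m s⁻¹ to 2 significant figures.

Coriolis parameter at 62°S:
f = 2Ω sin φ = 2 × 7.29×10⁻⁵ × sin 62° = 1.29×10⁻⁴ s⁻¹
Pressure gradient: |∂P/∂n| = 300 Pa / 217000 m = 1.38×10⁻³ Pa/m
Geostrophic speed: V_g = |∂P/∂n|/(fρ) = 1.38×10⁻³/(1.29×10⁻⁴ × 1.14) = 9.42 m/s
Around a high, pressure-gradient force acts outward with centrifugal, so Coriolis balances both:
fV = (1/ρ)|∂P/∂n| + V²/R  →  V² − fR·V + fR·V_g = 0
With fR = 1.29×10⁻⁴ × 483×10³ m = 62.2 m/s:
V = [fR − √((fR)² − 4 fR V_g)]/2 = [62.2 − √(62.2² − 4×62.2×9.42)]/2 = 11.6 m/s
Supergeostrophic (V > V_g = 9.42 m/s), as expected around a high.

12 m s⁻¹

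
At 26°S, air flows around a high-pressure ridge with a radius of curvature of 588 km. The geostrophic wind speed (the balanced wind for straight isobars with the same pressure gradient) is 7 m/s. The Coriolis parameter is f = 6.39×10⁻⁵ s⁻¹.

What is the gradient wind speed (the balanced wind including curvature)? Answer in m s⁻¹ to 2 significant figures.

Around a high, pressure-gradient force acts outward with centrifugal, so Coriolis balances both:
fV = (1/ρ)|∂P/∂n| + V²/R  →  V² − fR·V + fR·V_g = 0
With fR = 6.39×10⁻⁵ × 588×10³ m = 37.6 m/s:
V = [fR − √((fR)² − 4 fR V_g)]/2 = [37.6 − √(37.6² − 4×37.6×7)]/2 = 9.3 m/s
Supergeostrophic (V > V_g = 7 m/s), as expected around a high.

9.3 m s⁻¹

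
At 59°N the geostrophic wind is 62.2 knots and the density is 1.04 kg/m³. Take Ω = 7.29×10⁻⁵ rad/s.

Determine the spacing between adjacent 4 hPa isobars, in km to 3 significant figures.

Coriolis parameter at 59°N:
f = 2Ω sin φ = 2 × 7.29×10⁻⁵ × sin 59° = 1.25×10⁻⁴ s⁻¹
Wind speed in SI: 62.2 knots = 32.0 m/s
Geostrophic balance rearranged: |∂P/∂n| = f ρ V_g
|∂P/∂n| = 1.25×10⁻⁴ × 1.04 × 32.0 = 4.16×10⁻³ Pa/m
Isobar spacing: Δn = ΔP/|∂P/∂n| = 400 Pa / 4.16×10⁻³ Pa/m = 96178 m ≈ 96.2 km

96.2 km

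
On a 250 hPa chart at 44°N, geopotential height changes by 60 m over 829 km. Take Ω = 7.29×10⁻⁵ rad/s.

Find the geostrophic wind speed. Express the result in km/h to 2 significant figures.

Coriolis parameter at 44°N:
f = 2Ω sin φ = 2 × 7.29×10⁻⁵ × sin 44° = 1.01×10⁻⁴ s⁻¹
Height gradient: |∂Z/∂n| = 60 m / 829000 m = 7.24×10⁻⁵
On a pressure surface, geostrophic balance gives V_g = (g/f)|∂Z/∂n|:
V_g = 9.81 × 7.24×10⁻⁵ / 1.01×10⁻⁴ = 7.01 m/s
Converting: 7.01 m/s × 3.6 = 25 km/h

25 km/h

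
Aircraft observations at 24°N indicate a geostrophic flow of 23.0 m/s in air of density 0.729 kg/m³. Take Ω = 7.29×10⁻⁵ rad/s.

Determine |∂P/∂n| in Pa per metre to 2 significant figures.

Coriolis parameter at 24°N:
f = 2Ω sin φ = 2 × 7.29×10⁻⁵ × sin 24° = 5.93×10⁻⁵ s⁻¹
Geostrophic balance rearranged: |∂P/∂n| = f ρ V_g
|∂P/∂n| = 5.93×10⁻⁵ × 0.729 × 23.0 = 9.94×10⁻⁴ Pa/m

9.9×10⁻⁴ Pa/m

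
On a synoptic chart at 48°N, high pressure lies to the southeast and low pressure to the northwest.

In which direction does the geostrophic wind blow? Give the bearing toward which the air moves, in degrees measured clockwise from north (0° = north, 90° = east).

The pressure-gradient force points toward the northwest (bearing 315°).
Geostrophic balance: in the Northern Hemisphere the Coriolis force deflects motion to the right, so the geostrophic wind blows 90° to the right of the pressure-gradient force (low pressure on the left).
Rotating 315° by 90° clockwise gives 045° — the wind blows toward the northeast.

045°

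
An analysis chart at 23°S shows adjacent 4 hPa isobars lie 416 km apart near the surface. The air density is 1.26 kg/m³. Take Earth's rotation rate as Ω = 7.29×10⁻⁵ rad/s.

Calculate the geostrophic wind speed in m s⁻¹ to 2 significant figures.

13 m s⁻¹

Coriolis parameter at 23°S:
f = 2Ω sin φ = 2 × 7.29×10⁻⁵ × sin 23° = 5.70×10⁻⁵ s⁻¹
Pressure gradient: |∂P/∂n| = 400 Pa / 416000 m = 9.62×10⁻⁴ Pa/m
Geostrophic balance (pressure-gradient force = Coriolis force):
V_g = (1/(fρ)) |∂P/∂n| = 9.62×10⁻⁴ / (5.70×10⁻⁵ × 1.26) = 13.4 m/s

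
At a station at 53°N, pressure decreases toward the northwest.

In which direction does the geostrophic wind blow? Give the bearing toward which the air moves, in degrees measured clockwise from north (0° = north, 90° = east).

045°

The pressure-gradient force points toward the northwest (bearing 315°).
Geostrophic balance: in the Northern Hemisphere the Coriolis force deflects motion to the right, so the geostrophic wind blows 90° to the right of the pressure-gradient force (low pressure on the left).
Rotating 315° by 90° clockwise gives 045° — the wind blows toward the northeast.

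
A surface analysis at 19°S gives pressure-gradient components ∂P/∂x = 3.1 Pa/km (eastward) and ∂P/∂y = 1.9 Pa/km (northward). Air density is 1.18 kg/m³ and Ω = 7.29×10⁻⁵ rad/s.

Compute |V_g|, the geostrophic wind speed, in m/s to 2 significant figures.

Coriolis parameter at 19°S:
f = 2Ω sin φ = 2 × 7.29×10⁻⁵ × sin 19° = 4.75×10⁻⁵ s⁻¹
In the Southern Hemisphere f is negative: f = −4.75×10⁻⁵ s⁻¹.
Component geostrophic relations (x east, y north):
u_g = −(1/(fρ)) ∂P/∂y,  v_g = (1/(fρ)) ∂P/∂x
u_g = −(1.9×10⁻³)/(−4.75×10⁻⁵ × 1.18) = 33.9 m/s;  v_g = (3.1×10⁻³)/(−4.75×10⁻⁵ × 1.18) = −55.3 m/s
|V_g| = √(u_g² + v_g²) = 64.9 m/s

65 m/s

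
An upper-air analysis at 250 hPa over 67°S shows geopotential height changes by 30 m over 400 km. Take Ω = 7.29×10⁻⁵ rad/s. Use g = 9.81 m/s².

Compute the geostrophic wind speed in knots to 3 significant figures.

10.7 knots

Coriolis parameter at 67°S:
f = 2Ω sin φ = 2 × 7.29×10⁻⁵ × sin 67° = 1.34×10⁻⁴ s⁻¹
Height gradient: |∂Z/∂n| = 30 m / 400000 m = 7.50×10⁻⁵
On a pressure surface, geostrophic balance gives V_g = (g/f)|∂Z/∂n|:
V_g = 9.81 × 7.50×10⁻⁵ / 1.34×10⁻⁴ = 5.48 m/s
Converting: 5.48 m/s × 1.944 = 10.7 knots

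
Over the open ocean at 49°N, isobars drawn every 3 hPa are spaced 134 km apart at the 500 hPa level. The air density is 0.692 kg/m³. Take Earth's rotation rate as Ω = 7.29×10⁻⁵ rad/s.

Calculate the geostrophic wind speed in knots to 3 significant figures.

Coriolis parameter at 49°N:
f = 2Ω sin φ = 2 × 7.29×10⁻⁵ × sin 49° = 1.10×10⁻⁴ s⁻¹
Pressure gradient: |∂P/∂n| = 300 Pa / 134000 m = 2.24×10⁻³ Pa/m
Geostrophic balance (pressure-gradient force = Coriolis force):
V_g = (1/(fρ)) |∂P/∂n| = 2.24×10⁻³ / (1.10×10⁻⁴ × 0.692) = 29.4 m/s
Converting: 29.4 m/s × 1.944 = 57.2 knots

57.2 knots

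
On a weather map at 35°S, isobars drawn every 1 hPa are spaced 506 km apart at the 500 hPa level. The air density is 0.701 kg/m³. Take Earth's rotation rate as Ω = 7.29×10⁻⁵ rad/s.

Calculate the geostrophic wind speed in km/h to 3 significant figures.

Coriolis parameter at 35°S:
f = 2Ω sin φ = 2 × 7.29×10⁻⁵ × sin 35° = 8.36×10⁻⁵ s⁻¹
Pressure gradient: |∂P/∂n| = 100 Pa / 506000 m = 1.98×10⁻⁴ Pa/m
Geostrophic balance (pressure-gradient force = Coriolis force):
V_g = (1/(fρ)) |∂P/∂n| = 1.98×10⁻⁴ / (8.36×10⁻⁵ × 0.701) = 3.37 m/s
Converting: 3.37 m/s × 3.6 = 12.1 km/h

12.1 km/h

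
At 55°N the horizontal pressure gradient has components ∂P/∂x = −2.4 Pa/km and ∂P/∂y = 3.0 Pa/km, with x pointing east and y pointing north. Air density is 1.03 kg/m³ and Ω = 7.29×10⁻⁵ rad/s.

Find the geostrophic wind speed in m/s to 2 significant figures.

31 m/s

Coriolis parameter at 55°N:
f = 2Ω sin φ = 2 × 7.29×10⁻⁵ × sin 55° = 1.19×10⁻⁴ s⁻¹
Component geostrophic relations (x east, y north):
u_g = −(1/(fρ)) ∂P/∂y,  v_g = (1/(fρ)) ∂P/∂x
u_g = −(3.0×10⁻³)/(1.19×10⁻⁴ × 1.03) = −24.4 m/s;  v_g = (−2.4×10⁻³)/(1.19×10⁻⁴ × 1.03) = −19.5 m/s
|V_g| = √(u_g² + v_g²) = 31.2 m/s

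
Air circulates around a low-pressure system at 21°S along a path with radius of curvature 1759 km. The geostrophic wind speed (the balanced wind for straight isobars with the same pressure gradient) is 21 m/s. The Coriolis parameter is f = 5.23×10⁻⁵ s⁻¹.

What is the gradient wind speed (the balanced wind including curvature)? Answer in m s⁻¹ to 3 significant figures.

17.6 m s⁻¹

Around a low, centrifugal force acts outward with Coriolis, so pressure-gradient force balances both:
(1/ρ)|∂P/∂n| = fV + V²/R  →  V² + fR·V − fR·V_g = 0
With fR = 5.23×10⁻⁵ × 1759×10³ m = 92.0 m/s:
V = [−fR + √((fR)² + 4 fR V_g)]/2 = [−92.0 + √(92.0² + 4×92.0×21)]/2 = 17.6 m/s
Subgeostrophic (V < V_g = 21 m/s), as expected around a low.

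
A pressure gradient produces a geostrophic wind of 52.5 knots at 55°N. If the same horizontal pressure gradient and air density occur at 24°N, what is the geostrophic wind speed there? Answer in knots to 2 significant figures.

110 knots

With the same pressure gradient and density, V_g ∝ 1/f ∝ 1/sin φ.
V₂ = V₁ · sin φ₁ / sin φ₂ = 52.5 × sin 55° / sin 24°
V₂ = 52.5 × 0.8192/0.4067 = 110 knots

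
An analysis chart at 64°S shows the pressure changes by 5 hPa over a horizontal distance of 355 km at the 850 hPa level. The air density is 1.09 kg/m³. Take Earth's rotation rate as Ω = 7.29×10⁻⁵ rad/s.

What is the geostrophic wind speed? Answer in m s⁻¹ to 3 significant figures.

Coriolis parameter at 64°S:
f = 2Ω sin φ = 2 × 7.29×10⁻⁵ × sin 64° = 1.31×10⁻⁴ s⁻¹
Pressure gradient: |∂P/∂n| = 500 Pa / 355000 m = 1.41×10⁻³ Pa/m
Geostrophic balance (pressure-gradient force = Coriolis force):
V_g = (1/(fρ)) |∂P/∂n| = 1.41×10⁻³ / (1.31×10⁻⁴ × 1.09) = 9.86 m/s

9.86 m s⁻¹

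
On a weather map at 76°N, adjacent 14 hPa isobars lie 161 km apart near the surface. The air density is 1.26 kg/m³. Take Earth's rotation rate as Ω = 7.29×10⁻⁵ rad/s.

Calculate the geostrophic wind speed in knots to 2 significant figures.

95 knots

Coriolis parameter at 76°N:
f = 2Ω sin φ = 2 × 7.29×10⁻⁵ × sin 76° = 1.41×10⁻⁴ s⁻¹
Pressure gradient: |∂P/∂n| = 1400 Pa / 161000 m = 8.70×10⁻³ Pa/m
Geostrophic balance (pressure-gradient force = Coriolis force):
V_g = (1/(fρ)) |∂P/∂n| = 8.70×10⁻³ / (1.41×10⁻⁴ × 1.26) = 48.8 m/s
Converting: 48.8 m/s × 1.944 = 95 knots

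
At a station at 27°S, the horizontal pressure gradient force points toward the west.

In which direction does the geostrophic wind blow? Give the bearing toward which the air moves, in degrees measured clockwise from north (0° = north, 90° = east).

The pressure-gradient force points toward the west (bearing 270°).
Geostrophic balance: in the Southern Hemisphere the Coriolis force deflects motion to the left, so the geostrophic wind blows 90° to the left of the pressure-gradient force (low pressure on the right).
Rotating 270° by 90° counterclockwise gives 180° — the wind blows toward the south.

180°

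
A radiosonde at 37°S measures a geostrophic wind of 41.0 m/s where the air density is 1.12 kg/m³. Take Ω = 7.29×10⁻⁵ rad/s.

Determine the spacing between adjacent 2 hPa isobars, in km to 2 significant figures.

50 km

Coriolis parameter at 37°S:
f = 2Ω sin φ = 2 × 7.29×10⁻⁵ × sin 37° = 8.77×10⁻⁵ s⁻¹
Geostrophic balance rearranged: |∂P/∂n| = f ρ V_g
|∂P/∂n| = 8.77×10⁻⁵ × 1.12 × 41.0 = 4.03×10⁻³ Pa/m
Isobar spacing: Δn = ΔP/|∂P/∂n| = 200 Pa / 4.03×10⁻³ Pa/m = 49637 m ≈ 50 km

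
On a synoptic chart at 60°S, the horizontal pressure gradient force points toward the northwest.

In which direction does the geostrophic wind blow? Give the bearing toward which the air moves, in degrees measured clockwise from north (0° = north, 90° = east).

The pressure-gradient force points toward the northwest (bearing 315°).
Geostrophic balance: in the Southern Hemisphere the Coriolis force deflects motion to the left, so the geostrophic wind blows 90° to the left of the pressure-gradient force (low pressure on the right).
Rotating 315° by 90° counterclockwise gives 225° — the wind blows toward the southwest.

225°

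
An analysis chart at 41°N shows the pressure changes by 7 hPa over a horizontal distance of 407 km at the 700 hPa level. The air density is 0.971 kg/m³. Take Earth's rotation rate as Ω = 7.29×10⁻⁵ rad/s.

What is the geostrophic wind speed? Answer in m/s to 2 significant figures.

19 m/s

Coriolis parameter at 41°N:
f = 2Ω sin φ = 2 × 7.29×10⁻⁵ × sin 41° = 9.57×10⁻⁵ s⁻¹
Pressure gradient: |∂P/∂n| = 700 Pa / 407000 m = 1.72×10⁻³ Pa/m
Geostrophic balance (pressure-gradient force = Coriolis force):
V_g = (1/(fρ)) |∂P/∂n| = 1.72×10⁻³ / (9.57×10⁻⁵ × 0.971) = 18.5 m/s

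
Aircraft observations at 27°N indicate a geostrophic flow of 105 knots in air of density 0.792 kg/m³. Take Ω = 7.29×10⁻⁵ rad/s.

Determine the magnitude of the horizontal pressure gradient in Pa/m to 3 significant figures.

Coriolis parameter at 27°N:
f = 2Ω sin φ = 2 × 7.29×10⁻⁵ × sin 27° = 6.62×10⁻⁵ s⁻¹
Wind speed in SI: 105 knots = 54.0 m/s
Geostrophic balance rearranged: |∂P/∂n| = f ρ V_g
|∂P/∂n| = 6.62×10⁻⁵ × 0.792 × 54.0 = 2.83×10⁻³ Pa/m

2.83×10⁻³ Pa/m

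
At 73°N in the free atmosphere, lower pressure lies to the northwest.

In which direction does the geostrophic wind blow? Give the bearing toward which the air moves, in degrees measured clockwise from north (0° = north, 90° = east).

045°

The pressure-gradient force points toward the northwest (bearing 315°).
Geostrophic balance: in the Northern Hemisphere the Coriolis force deflects motion to the right, so the geostrophic wind blows 90° to the right of the pressure-gradient force (low pressure on the left).
Rotating 315° by 90° clockwise gives 045° — the wind blows toward the northeast.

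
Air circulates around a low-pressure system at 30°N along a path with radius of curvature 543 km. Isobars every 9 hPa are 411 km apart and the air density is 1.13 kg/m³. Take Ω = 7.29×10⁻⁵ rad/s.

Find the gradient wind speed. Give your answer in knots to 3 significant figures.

Coriolis parameter at 30°N:
f = 2Ω sin φ = 2 × 7.29×10⁻⁵ × sin 30° = 7.29×10⁻⁵ s⁻¹
Pressure gradient: |∂P/∂n| = 900 Pa / 411000 m = 2.19×10⁻³ Pa/m
Geostrophic speed: V_g = |∂P/∂n|/(fρ) = 2.19×10⁻³/(7.29×10⁻⁵ × 1.13) = 26.6 m/s
Around a low, centrifugal force acts outward with Coriolis, so pressure-gradient force balances both:
(1/ρ)|∂P/∂n| = fV + V²/R  →  V² + fR·V − fR·V_g = 0
With fR = 7.29×10⁻⁵ × 543×10³ m = 39.6 m/s:
V = [−fR + √((fR)² + 4 fR V_g)]/2 = [−39.6 + √(39.6² + 4×39.6×26.6)]/2 = 18.2 m/s
Subgeostrophic (V < V_g = 26.6 m/s), as expected around a low.
Converting: 18.2 m/s × 1.944 = 35.4 knots

35.4 knots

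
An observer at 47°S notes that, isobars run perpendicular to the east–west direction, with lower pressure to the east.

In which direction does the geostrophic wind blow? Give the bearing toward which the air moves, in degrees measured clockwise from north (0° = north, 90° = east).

000°

The pressure-gradient force points toward the east (bearing 090°).
Geostrophic balance: in the Southern Hemisphere the Coriolis force deflects motion to the left, so the geostrophic wind blows 90° to the left of the pressure-gradient force (low pressure on the right).
Rotating 090° by 90° counterclockwise gives 000° — the wind blows toward the north.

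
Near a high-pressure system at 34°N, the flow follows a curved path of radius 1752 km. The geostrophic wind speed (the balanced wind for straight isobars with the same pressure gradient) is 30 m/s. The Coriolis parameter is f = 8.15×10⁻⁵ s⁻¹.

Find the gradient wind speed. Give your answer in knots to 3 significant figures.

83.3 knots

Around a high, pressure-gradient force acts outward with centrifugal, so Coriolis balances both:
fV = (1/ρ)|∂P/∂n| + V²/R  →  V² − fR·V + fR·V_g = 0
With fR = 8.15×10⁻⁵ × 1752×10³ m = 143 m/s:
V = [fR − √((fR)² − 4 fR V_g)]/2 = [143 − √(143² − 4×143×30)]/2 = 42.9 m/s
Supergeostrophic (V > V_g = 30 m/s), as expected around a high.
Converting: 42.9 m/s × 1.944 = 83.3 knots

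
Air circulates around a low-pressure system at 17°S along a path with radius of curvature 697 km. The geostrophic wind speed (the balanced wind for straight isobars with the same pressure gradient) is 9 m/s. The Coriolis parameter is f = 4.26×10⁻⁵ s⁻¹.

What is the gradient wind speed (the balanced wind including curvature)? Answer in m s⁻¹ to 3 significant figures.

7.24 m s⁻¹

Around a low, centrifugal force acts outward with Coriolis, so pressure-gradient force balances both:
(1/ρ)|∂P/∂n| = fV + V²/R  →  V² + fR·V − fR·V_g = 0
With fR = 4.26×10⁻⁵ × 697×10³ m = 29.7 m/s:
V = [−fR + √((fR)² + 4 fR V_g)]/2 = [−29.7 + √(29.7² + 4×29.7×9)]/2 = 7.24 m/s
Subgeostrophic (V < V_g = 9 m/s), as expected around a low.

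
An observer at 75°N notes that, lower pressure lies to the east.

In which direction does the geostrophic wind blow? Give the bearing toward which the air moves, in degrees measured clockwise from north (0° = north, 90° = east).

180°

The pressure-gradient force points toward the east (bearing 090°).
Geostrophic balance: in the Northern Hemisphere the Coriolis force deflects motion to the right, so the geostrophic wind blows 90° to the right of the pressure-gradient force (low pressure on the left).
Rotating 090° by 90° clockwise gives 180° — the wind blows toward the south.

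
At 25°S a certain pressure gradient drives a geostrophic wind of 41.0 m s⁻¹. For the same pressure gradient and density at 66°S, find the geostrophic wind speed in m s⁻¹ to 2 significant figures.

With the same pressure gradient and density, V_g ∝ 1/f ∝ 1/sin φ.
V₂ = V₁ · sin φ₁ / sin φ₂ = 41.0 × sin 25° / sin 66°
V₂ = 41.0 × 0.4226/0.9135 = 19 m s⁻¹

19 m s⁻¹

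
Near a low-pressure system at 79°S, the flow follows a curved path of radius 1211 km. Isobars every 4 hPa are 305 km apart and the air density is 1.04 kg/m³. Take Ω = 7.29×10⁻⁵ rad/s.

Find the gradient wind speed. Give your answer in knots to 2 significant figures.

Coriolis parameter at 79°S:
f = 2Ω sin φ = 2 × 7.29×10⁻⁵ × sin 79° = 1.43×10⁻⁴ s⁻¹
Pressure gradient: |∂P/∂n| = 400 Pa / 305000 m = 1.31×10⁻³ Pa/m
Geostrophic speed: V_g = |∂P/∂n|/(fρ) = 1.31×10⁻³/(1.43×10⁻⁴ × 1.04) = 8.81 m/s
Around a low, centrifugal force acts outward with Coriolis, so pressure-gradient force balances both:
(1/ρ)|∂P/∂n| = fV + V²/R  →  V² + fR·V − fR·V_g = 0
With fR = 1.43×10⁻⁴ × 1211×10³ m = 173 m/s:
V = [−fR + √((fR)² + 4 fR V_g)]/2 = [−173 + √(173² + 4×173×8.81)]/2 = 8.4 m/s
Subgeostrophic (V < V_g = 8.81 m/s), as expected around a low.
Converting: 8.4 m/s × 1.944 = 16 knots

16 knots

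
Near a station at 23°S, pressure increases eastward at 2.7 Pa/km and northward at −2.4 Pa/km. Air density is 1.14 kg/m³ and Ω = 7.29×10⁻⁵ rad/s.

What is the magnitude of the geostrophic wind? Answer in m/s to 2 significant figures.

Coriolis parameter at 23°S:
f = 2Ω sin φ = 2 × 7.29×10⁻⁵ × sin 23° = 5.70×10⁻⁵ s⁻¹
In the Southern Hemisphere f is negative: f = −5.70×10⁻⁵ s⁻¹.
Component geostrophic relations (x east, y north):
u_g = −(1/(fρ)) ∂P/∂y,  v_g = (1/(fρ)) ∂P/∂x
u_g = −(−2.4×10⁻³)/(−5.70×10⁻⁵ × 1.14) = −37.0 m/s;  v_g = (2.7×10⁻³)/(−5.70×10⁻⁵ × 1.14) = −41.6 m/s
|V_g| = √(u_g² + v_g²) = 55.6 m/s

56 m/s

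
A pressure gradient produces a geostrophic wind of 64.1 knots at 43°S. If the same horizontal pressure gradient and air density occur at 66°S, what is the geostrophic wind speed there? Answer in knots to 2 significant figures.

With the same pressure gradient and density, V_g ∝ 1/f ∝ 1/sin φ.
V₂ = V₁ · sin φ₁ / sin φ₂ = 64.1 × sin 43° / sin 66°
V₂ = 64.1 × 0.6820/0.9135 = 48 knots

48 knots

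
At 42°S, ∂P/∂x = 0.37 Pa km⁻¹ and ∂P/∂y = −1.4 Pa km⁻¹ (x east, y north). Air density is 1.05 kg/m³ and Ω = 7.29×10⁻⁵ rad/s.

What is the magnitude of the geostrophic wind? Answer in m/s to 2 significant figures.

Coriolis parameter at 42°S:
f = 2Ω sin φ = 2 × 7.29×10⁻⁵ × sin 42° = 9.76×10⁻⁵ s⁻¹
In the Southern Hemisphere f is negative: f = −9.76×10⁻⁵ s⁻¹.
Component geostrophic relations (x east, y north):
u_g = −(1/(fρ)) ∂P/∂y,  v_g = (1/(fρ)) ∂P/∂x
u_g = −(−1.4×10⁻³)/(−9.76×10⁻⁵ × 1.05) = −13.7 m/s;  v_g = (0.37×10⁻³)/(−9.76×10⁻⁵ × 1.05) = −3.61 m/s
|V_g| = √(u_g² + v_g²) = 14.1 m/s

14 m/s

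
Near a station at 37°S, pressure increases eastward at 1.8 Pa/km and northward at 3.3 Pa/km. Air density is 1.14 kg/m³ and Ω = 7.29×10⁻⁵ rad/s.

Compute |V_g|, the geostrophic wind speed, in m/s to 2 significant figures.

38 m/s

Coriolis parameter at 37°S:
f = 2Ω sin φ = 2 × 7.29×10⁻⁵ × sin 37° = 8.77×10⁻⁵ s⁻¹
In the Southern Hemisphere f is negative: f = −8.77×10⁻⁵ s⁻¹.
Component geostrophic relations (x east, y north):
u_g = −(1/(fρ)) ∂P/∂y,  v_g = (1/(fρ)) ∂P/∂x
u_g = −(3.3×10⁻³)/(−8.77×10⁻⁵ × 1.14) = 33.0 m/s;  v_g = (1.8×10⁻³)/(−8.77×10⁻⁵ × 1.14) = −18.0 m/s
|V_g| = √(u_g² + v_g²) = 37.6 m/s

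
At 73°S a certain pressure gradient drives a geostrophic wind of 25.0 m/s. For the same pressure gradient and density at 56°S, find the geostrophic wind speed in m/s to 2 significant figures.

29 m/s

With the same pressure gradient and density, V_g ∝ 1/f ∝ 1/sin φ.
V₂ = V₁ · sin φ₁ / sin φ₂ = 25.0 × sin 73° / sin 56°
V₂ = 25.0 × 0.9563/0.8290 = 29 m/s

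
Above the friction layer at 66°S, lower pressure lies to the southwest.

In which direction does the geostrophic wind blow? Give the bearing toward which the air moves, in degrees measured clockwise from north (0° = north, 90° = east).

The pressure-gradient force points toward the southwest (bearing 225°).
Geostrophic balance: in the Southern Hemisphere the Coriolis force deflects motion to the left, so the geostrophic wind blows 90° to the left of the pressure-gradient force (low pressure on the right).
Rotating 225° by 90° counterclockwise gives 135° — the wind blows toward the southeast.

135°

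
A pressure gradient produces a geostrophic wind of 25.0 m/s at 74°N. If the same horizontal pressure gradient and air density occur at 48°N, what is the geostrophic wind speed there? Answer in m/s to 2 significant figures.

With the same pressure gradient and density, V_g ∝ 1/f ∝ 1/sin φ.
V₂ = V₁ · sin φ₁ / sin φ₂ = 25.0 × sin 74° / sin 48°
V₂ = 25.0 × 0.9613/0.7431 = 32 m/s

32 m/s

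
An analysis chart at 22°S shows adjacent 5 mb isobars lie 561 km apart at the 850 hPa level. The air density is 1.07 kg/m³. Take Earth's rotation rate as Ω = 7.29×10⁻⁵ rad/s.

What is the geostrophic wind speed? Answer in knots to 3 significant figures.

Coriolis parameter at 22°S:
f = 2Ω sin φ = 2 × 7.29×10⁻⁵ × sin 22° = 5.46×10⁻⁵ s⁻¹
Pressure gradient: |∂P/∂n| = 500 Pa / 561000 m = 8.91×10⁻⁴ Pa/m
Geostrophic balance (pressure-gradient force = Coriolis force):
V_g = (1/(fρ)) |∂P/∂n| = 8.91×10⁻⁴ / (5.46×10⁻⁵ × 1.07) = 15.3 m/s
Converting: 15.3 m/s × 1.944 = 29.6 knots

29.6 knots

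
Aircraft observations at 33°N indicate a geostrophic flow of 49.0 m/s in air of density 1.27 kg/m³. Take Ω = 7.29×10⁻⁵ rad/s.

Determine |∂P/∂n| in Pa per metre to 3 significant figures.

4.94×10⁻³ Pa/m

Coriolis parameter at 33°N:
f = 2Ω sin φ = 2 × 7.29×10⁻⁵ × sin 33° = 7.94×10⁻⁵ s⁻¹
Geostrophic balance rearranged: |∂P/∂n| = f ρ V_g
|∂P/∂n| = 7.94×10⁻⁵ × 1.27 × 49.0 = 4.94×10⁻³ Pa/m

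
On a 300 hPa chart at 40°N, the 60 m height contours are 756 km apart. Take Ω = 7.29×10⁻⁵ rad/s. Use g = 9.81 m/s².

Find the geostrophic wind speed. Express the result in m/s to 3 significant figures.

Coriolis parameter at 40°N:
f = 2Ω sin φ = 2 × 7.29×10⁻⁵ × sin 40° = 9.37×10⁻⁵ s⁻¹
Height gradient: |∂Z/∂n| = 60 m / 756000 m = 7.94×10⁻⁵
On a pressure surface, geostrophic balance gives V_g = (g/f)|∂Z/∂n|:
V_g = 9.81 × 7.94×10⁻⁵ / 9.37×10⁻⁵ = 8.31 m/s

8.31 m/s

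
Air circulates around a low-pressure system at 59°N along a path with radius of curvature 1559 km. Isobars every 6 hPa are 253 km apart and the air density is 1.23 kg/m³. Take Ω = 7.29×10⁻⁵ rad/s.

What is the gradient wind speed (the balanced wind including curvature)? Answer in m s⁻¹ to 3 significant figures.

14.4 m s⁻¹

Coriolis parameter at 59°N:
f = 2Ω sin φ = 2 × 7.29×10⁻⁵ × sin 59° = 1.25×10⁻⁴ s⁻¹
Pressure gradient: |∂P/∂n| = 600 Pa / 253000 m = 2.37×10⁻³ Pa/m
Geostrophic speed: V_g = |∂P/∂n|/(fρ) = 2.37×10⁻³/(1.25×10⁻⁴ × 1.23) = 15.4 m/s
Around a low, centrifugal force acts outward with Coriolis, so pressure-gradient force balances both:
(1/ρ)|∂P/∂n| = fV + V²/R  →  V² + fR·V − fR·V_g = 0
With fR = 1.25×10⁻⁴ × 1559×10³ m = 195 m/s:
V = [−fR + √((fR)² + 4 fR V_g)]/2 = [−195 + √(195² + 4×195×15.4)]/2 = 14.4 m/s
Subgeostrophic (V < V_g = 15.4 m/s), as expected around a low.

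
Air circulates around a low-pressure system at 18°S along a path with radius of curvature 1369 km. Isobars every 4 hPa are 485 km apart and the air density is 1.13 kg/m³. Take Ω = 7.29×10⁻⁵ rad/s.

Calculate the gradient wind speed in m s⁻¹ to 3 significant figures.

Coriolis parameter at 18°S:
f = 2Ω sin φ = 2 × 7.29×10⁻⁵ × sin 18° = 4.51×10⁻⁵ s⁻¹
Pressure gradient: |∂P/∂n| = 400 Pa / 485000 m = 8.25×10⁻⁴ Pa/m
Geostrophic speed: V_g = |∂P/∂n|/(fρ) = 8.25×10⁻⁴/(4.51×10⁻⁵ × 1.13) = 16.2 m/s
Around a low, centrifugal force acts outward with Coriolis, so pressure-gradient force balances both:
(1/ρ)|∂P/∂n| = fV + V²/R  →  V² + fR·V − fR·V_g = 0
With fR = 4.51×10⁻⁵ × 1369×10³ m = 61.7 m/s:
V = [−fR + √((fR)² + 4 fR V_g)]/2 = [−61.7 + √(61.7² + 4×61.7×16.2)]/2 = 13.3 m/s
Subgeostrophic (V < V_g = 16.2 m/s), as expected around a low.

13.3 m s⁻¹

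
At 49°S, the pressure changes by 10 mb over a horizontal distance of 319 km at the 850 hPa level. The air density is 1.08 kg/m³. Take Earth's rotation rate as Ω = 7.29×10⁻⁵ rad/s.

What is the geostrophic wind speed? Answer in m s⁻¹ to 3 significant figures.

Coriolis parameter at 49°S:
f = 2Ω sin φ = 2 × 7.29×10⁻⁵ × sin 49° = 1.10×10⁻⁴ s⁻¹
Pressure gradient: |∂P/∂n| = 1000 Pa / 319000 m = 3.13×10⁻³ Pa/m
Geostrophic balance (pressure-gradient force = Coriolis force):
V_g = (1/(fρ)) |∂P/∂n| = 3.13×10⁻³ / (1.10×10⁻⁴ × 1.08) = 26.4 m/s

26.4 m s⁻¹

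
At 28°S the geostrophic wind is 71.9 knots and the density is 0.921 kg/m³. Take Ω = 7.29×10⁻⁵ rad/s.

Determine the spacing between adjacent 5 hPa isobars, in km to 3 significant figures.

Coriolis parameter at 28°S:
f = 2Ω sin φ = 2 × 7.29×10⁻⁵ × sin 28° = 6.84×10⁻⁵ s⁻¹
Wind speed in SI: 71.9 knots = 37.0 m/s
Geostrophic balance rearranged: |∂P/∂n| = f ρ V_g
|∂P/∂n| = 6.84×10⁻⁵ × 0.921 × 37.0 = 2.33×10⁻³ Pa/m
Isobar spacing: Δn = ΔP/|∂P/∂n| = 500 Pa / 2.33×10⁻³ Pa/m = 214426 m ≈ 214 km

214 km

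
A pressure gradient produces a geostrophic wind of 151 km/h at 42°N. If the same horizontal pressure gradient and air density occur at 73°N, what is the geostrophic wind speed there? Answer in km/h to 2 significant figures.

110 km/h

With the same pressure gradient and density, V_g ∝ 1/f ∝ 1/sin φ.
V₂ = V₁ · sin φ₁ / sin φ₂ = 151 × sin 42° / sin 73°
V₂ = 151 × 0.6691/0.9563 = 110 km/h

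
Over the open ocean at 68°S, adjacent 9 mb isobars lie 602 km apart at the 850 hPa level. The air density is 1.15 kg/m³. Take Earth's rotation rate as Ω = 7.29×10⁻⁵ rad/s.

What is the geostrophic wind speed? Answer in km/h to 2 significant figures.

35 km/h

Coriolis parameter at 68°S:
f = 2Ω sin φ = 2 × 7.29×10⁻⁵ × sin 68° = 1.35×10⁻⁴ s⁻¹
Pressure gradient: |∂P/∂n| = 900 Pa / 602000 m = 1.50×10⁻³ Pa/m
Geostrophic balance (pressure-gradient force = Coriolis force):
V_g = (1/(fρ)) |∂P/∂n| = 1.50×10⁻³ / (1.35×10⁻⁴ × 1.15) = 9.62 m/s
Converting: 9.62 m/s × 3.6 = 35 km/h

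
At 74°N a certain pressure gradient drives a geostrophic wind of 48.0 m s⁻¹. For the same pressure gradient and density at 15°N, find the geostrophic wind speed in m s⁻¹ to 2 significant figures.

180 m s⁻¹

With the same pressure gradient and density, V_g ∝ 1/f ∝ 1/sin φ.
V₂ = V₁ · sin φ₁ / sin φ₂ = 48.0 × sin 74° / sin 15°
V₂ = 48.0 × 0.9613/0.2588 = 180 m s⁻¹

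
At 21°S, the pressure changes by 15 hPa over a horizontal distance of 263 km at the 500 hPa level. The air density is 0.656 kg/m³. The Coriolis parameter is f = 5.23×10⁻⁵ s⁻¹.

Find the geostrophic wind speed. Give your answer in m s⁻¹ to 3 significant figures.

Pressure gradient: |∂P/∂n| = 1500 Pa / 263000 m = 5.70×10⁻³ Pa/m
Geostrophic balance (pressure-gradient force = Coriolis force):
V_g = (1/(fρ)) |∂P/∂n| = 5.70×10⁻³ / (5.23×10⁻⁵ × 0.656) = 166 m/s

166 m s⁻¹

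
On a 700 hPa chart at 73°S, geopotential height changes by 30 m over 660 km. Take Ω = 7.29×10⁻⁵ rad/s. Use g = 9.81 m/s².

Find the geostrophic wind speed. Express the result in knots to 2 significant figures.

Coriolis parameter at 73°S:
f = 2Ω sin φ = 2 × 7.29×10⁻⁵ × sin 73° = 1.39×10⁻⁴ s⁻¹
Height gradient: |∂Z/∂n| = 30 m / 660000 m = 4.55×10⁻⁵
On a pressure surface, geostrophic balance gives V_g = (g/f)|∂Z/∂n|:
V_g = 9.81 × 4.55×10⁻⁵ / 1.39×10⁻⁴ = 3.20 m/s
Converting: 3.20 m/s × 1.944 = 6.2 knots

6.2 knots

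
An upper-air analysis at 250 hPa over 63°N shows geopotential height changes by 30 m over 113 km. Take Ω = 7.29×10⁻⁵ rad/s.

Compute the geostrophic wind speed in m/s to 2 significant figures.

Coriolis parameter at 63°N:
f = 2Ω sin φ = 2 × 7.29×10⁻⁵ × sin 63° = 1.30×10⁻⁴ s⁻¹
Height gradient: |∂Z/∂n| = 30 m / 113000 m = 2.65×10⁻⁴
On a pressure surface, geostrophic balance gives V_g = (g/f)|∂Z/∂n|:
V_g = 9.81 × 2.65×10⁻⁴ / 1.30×10⁻⁴ = 20.0 m/s

20 m/s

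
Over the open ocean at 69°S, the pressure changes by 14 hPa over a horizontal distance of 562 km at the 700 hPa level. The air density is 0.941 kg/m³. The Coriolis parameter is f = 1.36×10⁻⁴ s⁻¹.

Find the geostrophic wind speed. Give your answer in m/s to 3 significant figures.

19.5 m/s

Pressure gradient: |∂P/∂n| = 1400 Pa / 562000 m = 2.49×10⁻³ Pa/m
Geostrophic balance (pressure-gradient force = Coriolis force):
V_g = (1/(fρ)) |∂P/∂n| = 2.49×10⁻³ / (1.36×10⁻⁴ × 0.941) = 19.5 m/s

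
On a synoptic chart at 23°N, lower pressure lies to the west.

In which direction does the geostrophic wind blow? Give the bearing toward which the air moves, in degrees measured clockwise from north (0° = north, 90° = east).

000°

The pressure-gradient force points toward the west (bearing 270°).
Geostrophic balance: in the Northern Hemisphere the Coriolis force deflects motion to the right, so the geostrophic wind blows 90° to the right of the pressure-gradient force (low pressure on the left).
Rotating 270° by 90° clockwise gives 000° — the wind blows toward the north.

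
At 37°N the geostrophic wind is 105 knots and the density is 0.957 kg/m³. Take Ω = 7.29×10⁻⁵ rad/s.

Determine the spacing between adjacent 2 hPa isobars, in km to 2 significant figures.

Coriolis parameter at 37°N:
f = 2Ω sin φ = 2 × 7.29×10⁻⁵ × sin 37° = 8.77×10⁻⁵ s⁻¹
Wind speed in SI: 105 knots = 54.0 m/s
Geostrophic balance rearranged: |∂P/∂n| = f ρ V_g
|∂P/∂n| = 8.77×10⁻⁵ × 0.957 × 54.0 = 4.54×10⁻³ Pa/m
Isobar spacing: Δn = ΔP/|∂P/∂n| = 200 Pa / 4.54×10⁻³ Pa/m = 44093 m ≈ 44 km

44 km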